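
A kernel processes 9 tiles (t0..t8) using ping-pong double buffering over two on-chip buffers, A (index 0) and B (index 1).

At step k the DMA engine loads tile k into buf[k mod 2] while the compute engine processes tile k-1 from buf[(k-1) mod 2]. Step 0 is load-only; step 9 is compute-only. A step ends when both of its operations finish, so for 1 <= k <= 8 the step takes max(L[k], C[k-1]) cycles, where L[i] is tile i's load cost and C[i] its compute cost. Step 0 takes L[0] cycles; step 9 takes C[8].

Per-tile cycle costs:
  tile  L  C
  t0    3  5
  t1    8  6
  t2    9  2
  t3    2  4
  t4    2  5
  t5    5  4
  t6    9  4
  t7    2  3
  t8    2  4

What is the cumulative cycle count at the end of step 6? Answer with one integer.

[0] DMA t0→A (3c) ∥ CU idle ⇒ 3c, clock 3
[1] DMA t1→B (8c) ∥ CU A:t0 (5c) ⇒ 8c, clock 11
[2] DMA t2→A (9c) ∥ CU B:t1 (6c) ⇒ 9c, clock 20
[3] DMA t3→B (2c) ∥ CU A:t2 (2c) ⇒ 2c, clock 22
[4] DMA t4→A (2c) ∥ CU B:t3 (4c) ⇒ 4c, clock 26
[5] DMA t5→B (5c) ∥ CU A:t4 (5c) ⇒ 5c, clock 31
[6] DMA t6→A (9c) ∥ CU B:t5 (4c) ⇒ 9c, clock 40
[7] DMA t7→B (2c) ∥ CU A:t6 (4c) ⇒ 4c, clock 44
[8] DMA t8→A (2c) ∥ CU B:t7 (3c) ⇒ 3c, clock 47
[9] DMA idle ∥ CU A:t8 (4c) ⇒ 4c, clock 51

end_cycle[6] = 40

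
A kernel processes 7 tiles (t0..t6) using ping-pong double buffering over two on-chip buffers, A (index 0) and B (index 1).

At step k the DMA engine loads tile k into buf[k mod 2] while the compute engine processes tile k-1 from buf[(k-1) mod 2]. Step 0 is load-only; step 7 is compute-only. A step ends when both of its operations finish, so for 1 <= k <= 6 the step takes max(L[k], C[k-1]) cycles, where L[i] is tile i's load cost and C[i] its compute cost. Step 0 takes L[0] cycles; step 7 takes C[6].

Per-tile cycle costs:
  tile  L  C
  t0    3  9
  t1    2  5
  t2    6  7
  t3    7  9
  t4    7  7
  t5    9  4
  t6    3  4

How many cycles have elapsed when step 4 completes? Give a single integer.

[0] DMA t0→A (3c) ∥ CU idle ⇒ 3c, clock 3
[1] DMA t1→B (2c) ∥ CU A:t0 (9c) ⇒ 9c, clock 12
[2] DMA t2→A (6c) ∥ CU B:t1 (5c) ⇒ 6c, clock 18
[3] DMA t3→B (7c) ∥ CU A:t2 (7c) ⇒ 7c, clock 25
[4] DMA t4→A (7c) ∥ CU B:t3 (9c) ⇒ 9c, clock 34
[5] DMA t5→B (9c) ∥ CU A:t4 (7c) ⇒ 9c, clock 43
[6] DMA t6→A (3c) ∥ CU B:t5 (4c) ⇒ 4c, clock 47
[7] DMA idle ∥ CU A:t6 (4c) ⇒ 4c, clock 51

end_cycle[4] = 34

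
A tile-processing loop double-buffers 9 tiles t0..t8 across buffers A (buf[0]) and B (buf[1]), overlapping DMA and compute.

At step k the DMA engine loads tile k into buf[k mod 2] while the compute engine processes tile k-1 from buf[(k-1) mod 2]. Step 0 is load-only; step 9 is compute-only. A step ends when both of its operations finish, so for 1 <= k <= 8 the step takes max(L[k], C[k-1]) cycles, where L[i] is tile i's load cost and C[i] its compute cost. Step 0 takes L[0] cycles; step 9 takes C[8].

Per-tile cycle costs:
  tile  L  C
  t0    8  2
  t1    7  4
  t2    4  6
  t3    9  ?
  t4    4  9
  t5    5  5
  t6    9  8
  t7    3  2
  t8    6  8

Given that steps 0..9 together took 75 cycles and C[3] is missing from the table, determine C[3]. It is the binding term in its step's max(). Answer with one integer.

C[3] = 7

step 0: dur = L[0]=8 = 8
step 1: dur = max(L[1]=7, C[0]=2) = 7
step 2: dur = max(L[2]=4, C[1]=4) = 4
step 3: dur = max(L[3]=9, C[2]=6) = 9
step 4: dur = max(L[4]=4, C[3]=?) = C[3]  (unknown; binding)
step 5: dur = max(L[5]=5, C[4]=9) = 9
step 6: dur = max(L[6]=9, C[5]=5) = 9
step 7: dur = max(L[7]=3, C[6]=8) = 8
step 8: dur = max(L[8]=6, C[7]=2) = 6
step 9: dur = C[8]=8 = 8
sum of known step durations = 68
dur[4] = total - known = 75 - 68 = 7
C[3] is the binding max in step 4, so C[3] = dur[4] = 7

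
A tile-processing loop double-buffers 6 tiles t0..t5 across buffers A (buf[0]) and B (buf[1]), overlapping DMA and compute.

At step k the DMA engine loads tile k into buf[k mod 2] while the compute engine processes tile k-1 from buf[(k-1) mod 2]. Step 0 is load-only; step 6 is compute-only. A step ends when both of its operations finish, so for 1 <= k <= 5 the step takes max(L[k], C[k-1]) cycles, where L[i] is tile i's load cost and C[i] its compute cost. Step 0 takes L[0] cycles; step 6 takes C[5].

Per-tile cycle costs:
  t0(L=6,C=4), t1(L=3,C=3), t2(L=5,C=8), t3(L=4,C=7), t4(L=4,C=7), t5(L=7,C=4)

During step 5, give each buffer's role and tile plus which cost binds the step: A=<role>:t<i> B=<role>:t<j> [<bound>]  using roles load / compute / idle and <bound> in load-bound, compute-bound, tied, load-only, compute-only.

k=0 load=t0/6c comp=- wait=6 total=6
k=1 load=t1/3c comp=t0/4c wait=4 total=10
k=2 load=t2/5c comp=t1/3c wait=5 total=15
k=3 load=t3/4c comp=t2/8c wait=8 total=23
k=4 load=t4/4c comp=t3/7c wait=7 total=30
k=5 load=t5/7c comp=t4/7c wait=7 total=37
k=6 load=- comp=t5/4c wait=4 total=41

step 5: A=compute:t4 B=load:t5 [tied]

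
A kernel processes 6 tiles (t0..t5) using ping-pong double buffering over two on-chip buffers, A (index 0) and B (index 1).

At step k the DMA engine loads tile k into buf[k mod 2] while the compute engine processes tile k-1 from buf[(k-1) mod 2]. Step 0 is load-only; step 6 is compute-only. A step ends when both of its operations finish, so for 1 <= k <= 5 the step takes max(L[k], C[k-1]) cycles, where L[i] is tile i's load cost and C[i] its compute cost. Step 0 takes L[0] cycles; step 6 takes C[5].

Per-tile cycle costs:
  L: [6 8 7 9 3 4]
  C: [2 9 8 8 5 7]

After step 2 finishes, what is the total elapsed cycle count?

k=0 load=t0/6c comp=- wait=6 total=6
k=1 load=t1/8c comp=t0/2c wait=8 total=14
k=2 load=t2/7c comp=t1/9c wait=9 total=23
k=3 load=t3/9c comp=t2/8c wait=9 total=32
k=4 load=t4/3c comp=t3/8c wait=8 total=40
k=5 load=t5/4c comp=t4/5c wait=5 total=45
k=6 load=- comp=t5/7c wait=7 total=52

end_cycle[2] = 23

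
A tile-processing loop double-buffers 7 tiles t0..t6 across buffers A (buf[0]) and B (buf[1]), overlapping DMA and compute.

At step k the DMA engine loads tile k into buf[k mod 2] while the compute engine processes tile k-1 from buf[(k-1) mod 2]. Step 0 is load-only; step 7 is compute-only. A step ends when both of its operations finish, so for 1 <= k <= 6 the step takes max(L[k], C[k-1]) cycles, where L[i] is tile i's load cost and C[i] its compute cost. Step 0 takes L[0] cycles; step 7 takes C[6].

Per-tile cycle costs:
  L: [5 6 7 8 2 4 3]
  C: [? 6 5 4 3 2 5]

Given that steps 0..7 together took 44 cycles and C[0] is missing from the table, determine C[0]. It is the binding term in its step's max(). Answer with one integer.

step 0 → dur = L[0]=5 = 5
step 1 → dur = max(L[1]=6, C[0]=?) = C[0]  (unknown; binding)
step 2 → dur = max(L[2]=7, C[1]=6) = 7
step 3 → dur = max(L[3]=8, C[2]=5) = 8
step 4 → dur = max(L[4]=2, C[3]=4) = 4
step 5 → dur = max(L[5]=4, C[4]=3) = 4
step 6 → dur = max(L[6]=3, C[5]=2) = 3
step 7 → dur = C[6]=5 = 5
sum of known step durations = 36
dur[1] = total - known = 44 - 36 = 8
C[0] is the binding max in step 1, so C[0] = dur[1] = 8

C[0] = 8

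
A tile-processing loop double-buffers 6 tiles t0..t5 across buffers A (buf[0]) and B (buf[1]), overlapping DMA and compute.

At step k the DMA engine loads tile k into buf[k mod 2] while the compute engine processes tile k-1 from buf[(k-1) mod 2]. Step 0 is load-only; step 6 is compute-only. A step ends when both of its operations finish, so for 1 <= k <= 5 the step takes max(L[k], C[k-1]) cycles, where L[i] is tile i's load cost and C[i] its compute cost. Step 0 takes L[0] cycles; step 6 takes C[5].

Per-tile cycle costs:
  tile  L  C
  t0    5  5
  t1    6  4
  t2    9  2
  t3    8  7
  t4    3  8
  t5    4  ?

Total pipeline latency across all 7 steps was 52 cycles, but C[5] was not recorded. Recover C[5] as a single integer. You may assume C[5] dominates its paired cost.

step 0 = dur = L[0]=5 = 5
step 1 = dur = max(L[1]=6, C[0]=5) = 6
step 2 = dur = max(L[2]=9, C[1]=4) = 9
step 3 = dur = max(L[3]=8, C[2]=2) = 8
step 4 = dur = max(L[4]=3, C[3]=7) = 7
step 5 = dur = max(L[5]=4, C[4]=8) = 8
step 6 = dur = C[5]=? = C[5]  (unknown; binding)
sum of known step durations = 43
dur[6] = total - known = 52 - 43 = 9
C[5] is the binding max in step 6, so C[5] = dur[6] = 9

C[5] = 9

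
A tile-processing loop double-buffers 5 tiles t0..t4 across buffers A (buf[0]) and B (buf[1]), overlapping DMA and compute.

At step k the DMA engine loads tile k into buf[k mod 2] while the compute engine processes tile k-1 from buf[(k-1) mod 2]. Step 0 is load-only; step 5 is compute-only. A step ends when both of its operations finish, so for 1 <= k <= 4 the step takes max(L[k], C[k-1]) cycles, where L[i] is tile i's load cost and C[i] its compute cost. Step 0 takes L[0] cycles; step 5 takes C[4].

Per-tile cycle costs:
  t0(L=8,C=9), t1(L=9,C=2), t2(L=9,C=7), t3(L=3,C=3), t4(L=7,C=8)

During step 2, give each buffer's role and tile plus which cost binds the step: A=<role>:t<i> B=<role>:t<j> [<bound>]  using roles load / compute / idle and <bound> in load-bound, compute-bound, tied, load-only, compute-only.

step 2: A=load:t2 B=compute:t1 [load-bound]

step 0: L[0]=8 → dur=8, Σ=8 | A=load:t0 B=idle [load-only]
step 1: L[1]=9 C[0]=9 → dur=9, Σ=17 | A=compute:t0 B=load:t1 [tied]
step 2: L[2]=9 C[1]=2 → dur=9, Σ=26 | A=load:t2 B=compute:t1 [load-bound]
step 3: L[3]=3 C[2]=7 → dur=7, Σ=33 | A=compute:t2 B=load:t3 [compute-bound]
step 4: L[4]=7 C[3]=3 → dur=7, Σ=40 | A=load:t4 B=compute:t3 [load-bound]
step 5: C[4]=8 → dur=8, Σ=48 | A=compute:t4 B=idle [compute-only]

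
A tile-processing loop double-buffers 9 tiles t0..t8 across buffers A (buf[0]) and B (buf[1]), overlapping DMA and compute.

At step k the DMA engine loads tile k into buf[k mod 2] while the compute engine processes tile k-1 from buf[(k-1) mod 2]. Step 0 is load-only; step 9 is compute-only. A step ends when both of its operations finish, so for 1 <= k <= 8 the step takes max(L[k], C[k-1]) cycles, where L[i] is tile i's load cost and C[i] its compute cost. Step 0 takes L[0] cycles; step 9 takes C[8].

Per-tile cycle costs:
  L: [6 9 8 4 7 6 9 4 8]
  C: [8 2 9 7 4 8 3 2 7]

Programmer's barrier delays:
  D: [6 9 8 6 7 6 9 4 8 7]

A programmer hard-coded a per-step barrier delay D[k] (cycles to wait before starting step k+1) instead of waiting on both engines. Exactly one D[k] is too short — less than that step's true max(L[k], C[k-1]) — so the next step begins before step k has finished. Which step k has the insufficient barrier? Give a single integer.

k=0 barrier L[0]=6→6c, D[0]=6 ok
k=1 barrier max(L[1]=9,C[0]=8)→9c, D[1]=9 ok
k=2 barrier max(L[2]=8,C[1]=2)→8c, D[2]=8 ok
k=3 barrier max(L[3]=4,C[2]=9)→9c, D[3]=6 SHORT
k=4 barrier max(L[4]=7,C[3]=7)→7c, D[4]=7 ok
k=5 barrier max(L[5]=6,C[4]=4)→6c, D[5]=6 ok
k=6 barrier max(L[6]=9,C[5]=8)→9c, D[6]=9 ok
k=7 barrier max(L[7]=4,C[6]=3)→4c, D[7]=4 ok
k=8 barrier max(L[8]=8,C[7]=2)→8c, D[8]=8 ok
k=9 barrier C[8]=7→7c, D[9]=7 ok

hazard at step 3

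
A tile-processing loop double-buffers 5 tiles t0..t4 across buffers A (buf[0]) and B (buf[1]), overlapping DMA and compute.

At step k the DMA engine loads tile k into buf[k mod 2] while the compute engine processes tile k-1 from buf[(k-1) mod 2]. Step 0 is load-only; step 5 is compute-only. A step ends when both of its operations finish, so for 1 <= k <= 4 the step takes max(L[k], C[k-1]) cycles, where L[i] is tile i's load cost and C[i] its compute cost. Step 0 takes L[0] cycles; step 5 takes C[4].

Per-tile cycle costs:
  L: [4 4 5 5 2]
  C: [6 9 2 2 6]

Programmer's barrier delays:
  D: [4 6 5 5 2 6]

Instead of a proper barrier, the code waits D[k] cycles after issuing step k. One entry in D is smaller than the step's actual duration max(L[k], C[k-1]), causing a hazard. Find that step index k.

hazard at step 2

k=0 barrier L[0]=4→4c, D[0]=4 ok
k=1 barrier max(L[1]=4,C[0]=6)→6c, D[1]=6 ok
k=2 barrier max(L[2]=5,C[1]=9)→9c, D[2]=5 SHORT
k=3 barrier max(L[3]=5,C[2]=2)→5c, D[3]=5 ok
k=4 barrier max(L[4]=2,C[3]=2)→2c, D[4]=2 ok
k=5 barrier C[4]=6→6c, D[5]=6 ok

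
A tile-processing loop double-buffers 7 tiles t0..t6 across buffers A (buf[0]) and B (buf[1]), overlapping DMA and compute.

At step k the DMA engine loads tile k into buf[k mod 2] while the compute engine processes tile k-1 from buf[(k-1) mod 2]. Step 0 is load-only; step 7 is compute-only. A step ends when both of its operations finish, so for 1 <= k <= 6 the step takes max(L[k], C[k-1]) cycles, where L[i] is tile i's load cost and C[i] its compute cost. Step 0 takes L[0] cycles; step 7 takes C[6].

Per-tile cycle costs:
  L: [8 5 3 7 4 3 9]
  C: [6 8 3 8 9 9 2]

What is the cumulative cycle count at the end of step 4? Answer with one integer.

k=0 load=t0/8c comp=- wait=8 total=8
k=1 load=t1/5c comp=t0/6c wait=6 total=14
k=2 load=t2/3c comp=t1/8c wait=8 total=22
k=3 load=t3/7c comp=t2/3c wait=7 total=29
k=4 load=t4/4c comp=t3/8c wait=8 total=37
k=5 load=t5/3c comp=t4/9c wait=9 total=46
k=6 load=t6/9c comp=t5/9c wait=9 total=55
k=7 load=- comp=t6/2c wait=2 total=57

end_cycle[4] = 37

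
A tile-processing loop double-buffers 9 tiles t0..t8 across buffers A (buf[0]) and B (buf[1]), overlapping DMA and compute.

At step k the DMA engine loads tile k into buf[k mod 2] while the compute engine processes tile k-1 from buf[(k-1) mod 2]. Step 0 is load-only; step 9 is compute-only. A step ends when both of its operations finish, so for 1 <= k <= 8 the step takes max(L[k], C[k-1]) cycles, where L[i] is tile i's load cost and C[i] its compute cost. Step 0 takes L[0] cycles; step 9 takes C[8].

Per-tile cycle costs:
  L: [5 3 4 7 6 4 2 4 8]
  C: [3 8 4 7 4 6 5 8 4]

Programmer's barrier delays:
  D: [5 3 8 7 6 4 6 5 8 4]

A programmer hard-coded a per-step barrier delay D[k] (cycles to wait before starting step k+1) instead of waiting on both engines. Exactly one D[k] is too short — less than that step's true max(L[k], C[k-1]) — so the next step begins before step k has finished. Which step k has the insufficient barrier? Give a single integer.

hazard at step 4

step 0: need L[0]=5 = 5; D[0]=5 ok
step 1: need max(L[1]=3,C[0]=3) = 3; D[1]=3 ok
step 2: need max(L[2]=4,C[1]=8) = 8; D[2]=8 ok
step 3: need max(L[3]=7,C[2]=4) = 7; D[3]=7 ok
step 4: need max(L[4]=6,C[3]=7) = 7; D[4]=6 SHORT
step 5: need max(L[5]=4,C[4]=4) = 4; D[5]=4 ok
step 6: need max(L[6]=2,C[5]=6) = 6; D[6]=6 ok
step 7: need max(L[7]=4,C[6]=5) = 5; D[7]=5 ok
step 8: need max(L[8]=8,C[7]=8) = 8; D[8]=8 ok
step 9: need C[8]=4 = 4; D[9]=4 ok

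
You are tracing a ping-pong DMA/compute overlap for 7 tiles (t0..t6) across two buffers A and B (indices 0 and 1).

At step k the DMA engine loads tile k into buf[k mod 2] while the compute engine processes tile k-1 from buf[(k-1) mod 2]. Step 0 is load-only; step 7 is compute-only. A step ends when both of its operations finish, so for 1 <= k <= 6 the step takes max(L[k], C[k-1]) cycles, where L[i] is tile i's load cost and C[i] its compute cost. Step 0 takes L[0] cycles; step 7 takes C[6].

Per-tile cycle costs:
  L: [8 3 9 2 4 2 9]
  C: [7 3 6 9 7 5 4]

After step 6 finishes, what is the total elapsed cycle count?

step 0: L[0]=8 → dur=8, Σ=8 | A=load:t0 B=idle [load-only]
step 1: L[1]=3 C[0]=7 → dur=7, Σ=15 | A=compute:t0 B=load:t1 [compute-bound]
step 2: L[2]=9 C[1]=3 → dur=9, Σ=24 | A=load:t2 B=compute:t1 [load-bound]
step 3: L[3]=2 C[2]=6 → dur=6, Σ=30 | A=compute:t2 B=load:t3 [compute-bound]
step 4: L[4]=4 C[3]=9 → dur=9, Σ=39 | A=load:t4 B=compute:t3 [compute-bound]
step 5: L[5]=2 C[4]=7 → dur=7, Σ=46 | A=compute:t4 B=load:t5 [compute-bound]
step 6: L[6]=9 C[5]=5 → dur=9, Σ=55 | A=load:t6 B=compute:t5 [load-bound]
step 7: C[6]=4 → dur=4, Σ=59 | A=compute:t6 B=idle [compute-only]

end_cycle[6] = 55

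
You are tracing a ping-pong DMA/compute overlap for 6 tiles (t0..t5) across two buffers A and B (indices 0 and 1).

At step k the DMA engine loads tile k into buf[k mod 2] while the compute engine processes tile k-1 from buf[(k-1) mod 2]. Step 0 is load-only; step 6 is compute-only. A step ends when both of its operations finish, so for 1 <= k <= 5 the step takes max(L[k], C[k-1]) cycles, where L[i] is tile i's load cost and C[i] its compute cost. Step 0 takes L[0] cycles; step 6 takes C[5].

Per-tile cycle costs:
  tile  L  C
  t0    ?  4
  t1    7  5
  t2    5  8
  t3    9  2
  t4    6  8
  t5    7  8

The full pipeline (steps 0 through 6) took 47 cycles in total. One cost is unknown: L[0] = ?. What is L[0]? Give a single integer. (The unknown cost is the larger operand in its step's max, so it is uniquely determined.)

L[0] = 4

step 0 | dur = L[0]=? = L[0]  (unknown; binding)
step 1 | dur = max(L[1]=7, C[0]=4) = 7
step 2 | dur = max(L[2]=5, C[1]=5) = 5
step 3 | dur = max(L[3]=9, C[2]=8) = 9
step 4 | dur = max(L[4]=6, C[3]=2) = 6
step 5 | dur = max(L[5]=7, C[4]=8) = 8
step 6 | dur = C[5]=8 = 8
sum of known step durations = 43
dur[0] = total - known = 47 - 43 = 4
L[0] is the binding max in step 0, so L[0] = dur[0] = 4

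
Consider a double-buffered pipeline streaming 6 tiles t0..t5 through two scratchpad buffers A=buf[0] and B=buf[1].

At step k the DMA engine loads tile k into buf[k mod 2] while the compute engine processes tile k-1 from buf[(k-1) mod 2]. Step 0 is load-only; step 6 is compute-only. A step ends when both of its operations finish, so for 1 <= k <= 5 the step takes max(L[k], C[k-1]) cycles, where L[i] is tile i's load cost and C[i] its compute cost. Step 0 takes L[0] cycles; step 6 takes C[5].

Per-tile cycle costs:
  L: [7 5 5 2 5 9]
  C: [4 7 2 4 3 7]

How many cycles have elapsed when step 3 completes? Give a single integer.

end_cycle[3] = 21

step 0: L[0]=7 → dur=7, Σ=7 | A=load:t0 B=idle [load-only]
step 1: L[1]=5 C[0]=4 → dur=5, Σ=12 | A=compute:t0 B=load:t1 [load-bound]
step 2: L[2]=5 C[1]=7 → dur=7, Σ=19 | A=load:t2 B=compute:t1 [compute-bound]
step 3: L[3]=2 C[2]=2 → dur=2, Σ=21 | A=compute:t2 B=load:t3 [tied]
step 4: L[4]=5 C[3]=4 → dur=5, Σ=26 | A=load:t4 B=compute:t3 [load-bound]
step 5: L[5]=9 C[4]=3 → dur=9, Σ=35 | A=compute:t4 B=load:t5 [load-bound]
step 6: C[5]=7 → dur=7, Σ=42 | A=idle B=compute:t5 [compute-only]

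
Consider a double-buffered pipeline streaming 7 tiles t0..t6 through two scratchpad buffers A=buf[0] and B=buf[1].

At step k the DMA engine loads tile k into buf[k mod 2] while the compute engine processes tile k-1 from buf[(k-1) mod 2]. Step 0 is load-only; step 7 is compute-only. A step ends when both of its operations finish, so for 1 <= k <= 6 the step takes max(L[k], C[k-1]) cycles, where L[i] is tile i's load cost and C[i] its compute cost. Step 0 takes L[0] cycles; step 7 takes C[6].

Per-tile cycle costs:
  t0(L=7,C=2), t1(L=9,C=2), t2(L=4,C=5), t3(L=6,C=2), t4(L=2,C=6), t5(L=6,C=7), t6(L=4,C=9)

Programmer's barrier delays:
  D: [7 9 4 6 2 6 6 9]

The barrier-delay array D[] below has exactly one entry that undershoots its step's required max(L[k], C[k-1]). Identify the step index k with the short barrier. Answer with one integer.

k=0 barrier L[0]=7→7c, D[0]=7 ok
k=1 barrier max(L[1]=9,C[0]=2)→9c, D[1]=9 ok
k=2 barrier max(L[2]=4,C[1]=2)→4c, D[2]=4 ok
k=3 barrier max(L[3]=6,C[2]=5)→6c, D[3]=6 ok
k=4 barrier max(L[4]=2,C[3]=2)→2c, D[4]=2 ok
k=5 barrier max(L[5]=6,C[4]=6)→6c, D[5]=6 ok
k=6 barrier max(L[6]=4,C[5]=7)→7c, D[6]=6 SHORT
k=7 barrier C[6]=9→9c, D[7]=9 ok

hazard at step 6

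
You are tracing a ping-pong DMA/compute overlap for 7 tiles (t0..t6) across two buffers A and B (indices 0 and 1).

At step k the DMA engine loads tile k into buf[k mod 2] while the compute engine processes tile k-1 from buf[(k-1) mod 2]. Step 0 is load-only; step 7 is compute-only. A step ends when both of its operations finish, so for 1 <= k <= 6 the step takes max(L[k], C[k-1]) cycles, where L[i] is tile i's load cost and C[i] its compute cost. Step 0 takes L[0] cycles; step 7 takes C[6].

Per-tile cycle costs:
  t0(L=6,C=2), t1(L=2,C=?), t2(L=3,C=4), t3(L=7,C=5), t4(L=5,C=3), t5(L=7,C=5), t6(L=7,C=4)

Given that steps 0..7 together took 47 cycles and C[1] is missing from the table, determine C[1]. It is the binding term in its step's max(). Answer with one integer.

C[1] = 9

step 0 | dur = L[0]=6 = 6
step 1 | dur = max(L[1]=2, C[0]=2) = 2
step 2 | dur = max(L[2]=3, C[1]=?) = C[1]  (unknown; binding)
step 3 | dur = max(L[3]=7, C[2]=4) = 7
step 4 | dur = max(L[4]=5, C[3]=5) = 5
step 5 | dur = max(L[5]=7, C[4]=3) = 7
step 6 | dur = max(L[6]=7, C[5]=5) = 7
step 7 | dur = C[6]=4 = 4
sum of known step durations = 38
dur[2] = total - known = 47 - 38 = 9
C[1] is the binding max in step 2, so C[1] = dur[2] = 9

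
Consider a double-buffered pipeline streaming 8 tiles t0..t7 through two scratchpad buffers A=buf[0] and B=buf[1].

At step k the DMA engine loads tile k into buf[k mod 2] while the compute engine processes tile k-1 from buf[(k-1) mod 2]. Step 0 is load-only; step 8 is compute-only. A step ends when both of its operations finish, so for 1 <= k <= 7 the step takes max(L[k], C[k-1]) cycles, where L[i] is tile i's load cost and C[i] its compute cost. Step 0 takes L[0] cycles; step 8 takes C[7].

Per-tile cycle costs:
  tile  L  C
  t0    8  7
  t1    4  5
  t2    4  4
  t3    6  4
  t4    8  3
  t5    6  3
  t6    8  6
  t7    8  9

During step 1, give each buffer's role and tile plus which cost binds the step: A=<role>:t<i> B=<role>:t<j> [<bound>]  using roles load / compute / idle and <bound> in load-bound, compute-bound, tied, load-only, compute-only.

[0] DMA t0→A (8c) ∥ CU idle ⇒ 8c, clock 8
[1] DMA t1→B (4c) ∥ CU A:t0 (7c) ⇒ 7c, clock 15
[2] DMA t2→A (4c) ∥ CU B:t1 (5c) ⇒ 5c, clock 20
[3] DMA t3→B (6c) ∥ CU A:t2 (4c) ⇒ 6c, clock 26
[4] DMA t4→A (8c) ∥ CU B:t3 (4c) ⇒ 8c, clock 34
[5] DMA t5→B (6c) ∥ CU A:t4 (3c) ⇒ 6c, clock 40
[6] DMA t6→A (8c) ∥ CU B:t5 (3c) ⇒ 8c, clock 48
[7] DMA t7→B (8c) ∥ CU A:t6 (6c) ⇒ 8c, clock 56
[8] DMA idle ∥ CU B:t7 (9c) ⇒ 9c, clock 65

step 1: A=compute:t0 B=load:t1 [compute-bound]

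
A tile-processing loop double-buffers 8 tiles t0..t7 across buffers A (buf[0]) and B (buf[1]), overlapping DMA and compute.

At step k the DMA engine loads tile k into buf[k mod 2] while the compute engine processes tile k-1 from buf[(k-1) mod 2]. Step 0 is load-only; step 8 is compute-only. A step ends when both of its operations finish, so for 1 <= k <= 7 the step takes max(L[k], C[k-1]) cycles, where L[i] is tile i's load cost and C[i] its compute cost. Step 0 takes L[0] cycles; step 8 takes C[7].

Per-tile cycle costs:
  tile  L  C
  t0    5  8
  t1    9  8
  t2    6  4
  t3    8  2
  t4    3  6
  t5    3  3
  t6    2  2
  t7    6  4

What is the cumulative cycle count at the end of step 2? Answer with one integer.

[0] DMA t0→A (5c) ∥ CU idle ⇒ 5c, clock 5
[1] DMA t1→B (9c) ∥ CU A:t0 (8c) ⇒ 9c, clock 14
[2] DMA t2→A (6c) ∥ CU B:t1 (8c) ⇒ 8c, clock 22
[3] DMA t3→B (8c) ∥ CU A:t2 (4c) ⇒ 8c, clock 30
[4] DMA t4→A (3c) ∥ CU B:t3 (2c) ⇒ 3c, clock 33
[5] DMA t5→B (3c) ∥ CU A:t4 (6c) ⇒ 6c, clock 39
[6] DMA t6→A (2c) ∥ CU B:t5 (3c) ⇒ 3c, clock 42
[7] DMA t7→B (6c) ∥ CU A:t6 (2c) ⇒ 6c, clock 48
[8] DMA idle ∥ CU B:t7 (4c) ⇒ 4c, clock 52

end_cycle[2] = 22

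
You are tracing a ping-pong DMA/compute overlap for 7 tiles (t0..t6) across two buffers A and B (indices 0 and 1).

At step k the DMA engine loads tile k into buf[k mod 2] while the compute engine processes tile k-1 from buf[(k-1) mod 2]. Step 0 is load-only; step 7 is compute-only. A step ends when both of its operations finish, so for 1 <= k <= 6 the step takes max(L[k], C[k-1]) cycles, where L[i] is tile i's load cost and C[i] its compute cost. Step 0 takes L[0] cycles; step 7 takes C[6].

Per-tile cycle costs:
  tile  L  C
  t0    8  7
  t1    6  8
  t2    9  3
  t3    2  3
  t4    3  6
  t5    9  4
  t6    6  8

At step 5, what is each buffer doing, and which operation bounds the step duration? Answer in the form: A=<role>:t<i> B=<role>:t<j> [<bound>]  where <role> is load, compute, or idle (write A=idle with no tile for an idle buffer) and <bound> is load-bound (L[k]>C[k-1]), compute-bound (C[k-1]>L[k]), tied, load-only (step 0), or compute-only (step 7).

step 5: A=compute:t4 B=load:t5 [load-bound]

  0. 8=8c; end=8; A:t0 B:-
  1. max(6,7)=7c; end=15; A:t0 B:t1
  2. max(9,8)=9c; end=24; A:t2 B:t1
  3. max(2,3)=3c; end=27; A:t2 B:t3
  4. max(3,3)=3c; end=30; A:t4 B:t3
  5. max(9,6)=9c; end=39; A:t4 B:t5
  6. max(6,4)=6c; end=45; A:t6 B:t5
  7. 8=8c; end=53; A:t6 B:t5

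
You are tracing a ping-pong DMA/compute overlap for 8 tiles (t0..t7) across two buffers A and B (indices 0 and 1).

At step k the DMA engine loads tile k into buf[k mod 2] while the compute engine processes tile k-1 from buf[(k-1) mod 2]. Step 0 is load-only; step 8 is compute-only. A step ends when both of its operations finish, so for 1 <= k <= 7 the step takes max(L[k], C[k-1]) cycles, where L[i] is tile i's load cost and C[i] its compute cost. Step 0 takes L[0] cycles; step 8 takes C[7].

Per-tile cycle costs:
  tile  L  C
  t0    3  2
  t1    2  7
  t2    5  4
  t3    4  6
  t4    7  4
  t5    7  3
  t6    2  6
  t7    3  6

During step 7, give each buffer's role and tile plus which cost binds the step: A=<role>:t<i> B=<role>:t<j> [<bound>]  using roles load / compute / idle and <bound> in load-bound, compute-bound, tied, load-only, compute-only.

  0. 3=3c; end=3; A:t0 B:-
  1. max(2,2)=2c; end=5; A:t0 B:t1
  2. max(5,7)=7c; end=12; A:t2 B:t1
  3. max(4,4)=4c; end=16; A:t2 B:t3
  4. max(7,6)=7c; end=23; A:t4 B:t3
  5. max(7,4)=7c; end=30; A:t4 B:t5
  6. max(2,3)=3c; end=33; A:t6 B:t5
  7. max(3,6)=6c; end=39; A:t6 B:t7
  8. 6=6c; end=45; A:t6 B:t7

step 7: A=compute:t6 B=load:t7 [compute-bound]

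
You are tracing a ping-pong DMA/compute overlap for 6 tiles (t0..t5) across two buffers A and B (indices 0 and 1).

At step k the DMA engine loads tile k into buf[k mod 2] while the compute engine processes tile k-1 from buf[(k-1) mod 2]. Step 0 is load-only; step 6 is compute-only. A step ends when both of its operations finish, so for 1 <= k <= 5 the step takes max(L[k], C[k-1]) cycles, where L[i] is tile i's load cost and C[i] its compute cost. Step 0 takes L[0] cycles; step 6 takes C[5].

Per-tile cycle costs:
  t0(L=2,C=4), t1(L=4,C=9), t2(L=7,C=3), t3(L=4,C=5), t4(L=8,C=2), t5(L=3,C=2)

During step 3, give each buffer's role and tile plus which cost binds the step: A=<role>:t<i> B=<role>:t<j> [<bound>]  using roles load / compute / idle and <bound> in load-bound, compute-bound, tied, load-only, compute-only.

step 0: L[0]=2 → dur=2, Σ=2 | A=load:t0 B=idle [load-only]
step 1: L[1]=4 C[0]=4 → dur=4, Σ=6 | A=compute:t0 B=load:t1 [tied]
step 2: L[2]=7 C[1]=9 → dur=9, Σ=15 | A=load:t2 B=compute:t1 [compute-bound]
step 3: L[3]=4 C[2]=3 → dur=4, Σ=19 | A=compute:t2 B=load:t3 [load-bound]
step 4: L[4]=8 C[3]=5 → dur=8, Σ=27 | A=load:t4 B=compute:t3 [load-bound]
step 5: L[5]=3 C[4]=2 → dur=3, Σ=30 | A=compute:t4 B=load:t5 [load-bound]
step 6: C[5]=2 → dur=2, Σ=32 | A=idle B=compute:t5 [compute-only]

step 3: A=compute:t2 B=load:t3 [load-bound]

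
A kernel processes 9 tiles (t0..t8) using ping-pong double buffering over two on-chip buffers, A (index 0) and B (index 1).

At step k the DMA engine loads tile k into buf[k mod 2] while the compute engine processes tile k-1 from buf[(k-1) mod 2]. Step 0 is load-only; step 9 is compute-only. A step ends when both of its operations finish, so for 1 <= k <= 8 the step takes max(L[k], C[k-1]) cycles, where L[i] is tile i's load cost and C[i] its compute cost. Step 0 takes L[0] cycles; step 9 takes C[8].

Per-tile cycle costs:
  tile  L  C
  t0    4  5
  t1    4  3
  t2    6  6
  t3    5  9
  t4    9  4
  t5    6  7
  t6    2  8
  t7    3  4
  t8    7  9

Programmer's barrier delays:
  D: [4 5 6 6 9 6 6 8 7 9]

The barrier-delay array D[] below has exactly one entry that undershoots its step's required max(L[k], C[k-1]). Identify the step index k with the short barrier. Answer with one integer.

step 0: need L[0]=4 = 4; D[0]=4 ok
step 1: need max(L[1]=4,C[0]=5) = 5; D[1]=5 ok
step 2: need max(L[2]=6,C[1]=3) = 6; D[2]=6 ok
step 3: need max(L[3]=5,C[2]=6) = 6; D[3]=6 ok
step 4: need max(L[4]=9,C[3]=9) = 9; D[4]=9 ok
step 5: need max(L[5]=6,C[4]=4) = 6; D[5]=6 ok
step 6: need max(L[6]=2,C[5]=7) = 7; D[6]=6 SHORT
step 7: need max(L[7]=3,C[6]=8) = 8; D[7]=8 ok
step 8: need max(L[8]=7,C[7]=4) = 7; D[8]=7 ok
step 9: need C[8]=9 = 9; D[9]=9 ok

hazard at step 6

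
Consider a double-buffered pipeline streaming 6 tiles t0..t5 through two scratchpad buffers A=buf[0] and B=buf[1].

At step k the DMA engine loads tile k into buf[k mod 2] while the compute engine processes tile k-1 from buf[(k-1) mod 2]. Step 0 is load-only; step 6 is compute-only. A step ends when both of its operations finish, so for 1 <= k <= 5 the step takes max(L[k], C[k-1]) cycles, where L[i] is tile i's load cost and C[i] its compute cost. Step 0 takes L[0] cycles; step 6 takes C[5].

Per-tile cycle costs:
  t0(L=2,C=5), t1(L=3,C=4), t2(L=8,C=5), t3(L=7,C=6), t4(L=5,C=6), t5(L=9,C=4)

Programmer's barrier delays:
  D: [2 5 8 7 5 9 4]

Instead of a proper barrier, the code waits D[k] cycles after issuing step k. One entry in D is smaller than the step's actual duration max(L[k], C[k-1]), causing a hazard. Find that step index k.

[0] required=L[0]=2=2 vs D=2 ok
[1] required=max(L[1]=3,C[0]=5)=5 vs D=5 ok
[2] required=max(L[2]=8,C[1]=4)=8 vs D=8 ok
[3] required=max(L[3]=7,C[2]=5)=7 vs D=7 ok
[4] required=max(L[4]=5,C[3]=6)=6 vs D=5 SHORT
[5] required=max(L[5]=9,C[4]=6)=9 vs D=9 ok
[6] required=C[5]=4=4 vs D=4 ok

hazard at step 4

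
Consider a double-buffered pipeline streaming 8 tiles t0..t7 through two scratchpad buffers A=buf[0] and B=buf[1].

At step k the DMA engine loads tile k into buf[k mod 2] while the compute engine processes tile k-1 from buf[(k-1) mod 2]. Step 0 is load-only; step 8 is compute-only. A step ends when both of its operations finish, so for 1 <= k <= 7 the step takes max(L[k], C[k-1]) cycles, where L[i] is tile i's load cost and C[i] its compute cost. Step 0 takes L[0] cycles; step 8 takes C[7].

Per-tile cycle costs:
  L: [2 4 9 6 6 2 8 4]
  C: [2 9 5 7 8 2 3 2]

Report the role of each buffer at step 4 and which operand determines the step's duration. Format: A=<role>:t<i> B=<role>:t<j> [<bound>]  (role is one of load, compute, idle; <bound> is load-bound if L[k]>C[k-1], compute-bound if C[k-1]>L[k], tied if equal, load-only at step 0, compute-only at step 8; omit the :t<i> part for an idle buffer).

k=0 load=t0/2c comp=- wait=2 total=2
k=1 load=t1/4c comp=t0/2c wait=4 total=6
k=2 load=t2/9c comp=t1/9c wait=9 total=15
k=3 load=t3/6c comp=t2/5c wait=6 total=21
k=4 load=t4/6c comp=t3/7c wait=7 total=28
k=5 load=t5/2c comp=t4/8c wait=8 total=36
k=6 load=t6/8c comp=t5/2c wait=8 total=44
k=7 load=t7/4c comp=t6/3c wait=4 total=48
k=8 load=- comp=t7/2c wait=2 total=50

step 4: A=load:t4 B=compute:t3 [compute-bound]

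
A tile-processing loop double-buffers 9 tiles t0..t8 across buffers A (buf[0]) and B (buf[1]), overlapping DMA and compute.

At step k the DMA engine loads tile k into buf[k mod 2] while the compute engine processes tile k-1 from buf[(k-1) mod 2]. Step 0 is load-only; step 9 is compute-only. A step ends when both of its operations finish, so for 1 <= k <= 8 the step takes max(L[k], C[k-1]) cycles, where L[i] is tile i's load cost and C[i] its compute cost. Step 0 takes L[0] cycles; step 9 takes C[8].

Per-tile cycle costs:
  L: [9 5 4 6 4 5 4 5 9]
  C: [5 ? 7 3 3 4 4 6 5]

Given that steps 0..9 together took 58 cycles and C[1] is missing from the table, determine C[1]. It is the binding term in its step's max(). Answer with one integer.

step 0 → dur = L[0]=9 = 9
step 1 → dur = max(L[1]=5, C[0]=5) = 5
step 2 → dur = max(L[2]=4, C[1]=?) = C[1]  (unknown; binding)
step 3 → dur = max(L[3]=6, C[2]=7) = 7
step 4 → dur = max(L[4]=4, C[3]=3) = 4
step 5 → dur = max(L[5]=5, C[4]=3) = 5
step 6 → dur = max(L[6]=4, C[5]=4) = 4
step 7 → dur = max(L[7]=5, C[6]=4) = 5
step 8 → dur = max(L[8]=9, C[7]=6) = 9
step 9 → dur = C[8]=5 = 5
sum of known step durations = 53
dur[2] = total - known = 58 - 53 = 5
C[1] is the binding max in step 2, so C[1] = dur[2] = 5

C[1] = 5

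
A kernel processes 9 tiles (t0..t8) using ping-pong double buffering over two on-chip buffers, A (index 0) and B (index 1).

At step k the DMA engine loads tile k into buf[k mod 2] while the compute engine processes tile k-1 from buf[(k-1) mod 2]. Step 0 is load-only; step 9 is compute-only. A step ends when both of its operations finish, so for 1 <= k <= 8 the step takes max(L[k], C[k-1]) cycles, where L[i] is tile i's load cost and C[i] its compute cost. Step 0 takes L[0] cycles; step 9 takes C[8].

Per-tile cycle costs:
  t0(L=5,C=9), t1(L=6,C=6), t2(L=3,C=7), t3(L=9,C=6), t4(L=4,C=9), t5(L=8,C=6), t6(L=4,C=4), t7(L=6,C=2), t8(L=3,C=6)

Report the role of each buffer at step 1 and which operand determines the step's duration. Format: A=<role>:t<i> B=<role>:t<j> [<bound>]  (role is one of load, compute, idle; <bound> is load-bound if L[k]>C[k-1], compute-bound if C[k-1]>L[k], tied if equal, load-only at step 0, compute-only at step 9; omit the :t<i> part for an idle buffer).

step 1: A=compute:t0 B=load:t1 [compute-bound]

k=0 load=t0/5c comp=- wait=5 total=5
k=1 load=t1/6c comp=t0/9c wait=9 total=14
k=2 load=t2/3c comp=t1/6c wait=6 total=20
k=3 load=t3/9c comp=t2/7c wait=9 total=29
k=4 load=t4/4c comp=t3/6c wait=6 total=35
k=5 load=t5/8c comp=t4/9c wait=9 total=44
k=6 load=t6/4c comp=t5/6c wait=6 total=50
k=7 load=t7/6c comp=t6/4c wait=6 total=56
k=8 load=t8/3c comp=t7/2c wait=3 total=59
k=9 load=- comp=t8/6c wait=6 total=65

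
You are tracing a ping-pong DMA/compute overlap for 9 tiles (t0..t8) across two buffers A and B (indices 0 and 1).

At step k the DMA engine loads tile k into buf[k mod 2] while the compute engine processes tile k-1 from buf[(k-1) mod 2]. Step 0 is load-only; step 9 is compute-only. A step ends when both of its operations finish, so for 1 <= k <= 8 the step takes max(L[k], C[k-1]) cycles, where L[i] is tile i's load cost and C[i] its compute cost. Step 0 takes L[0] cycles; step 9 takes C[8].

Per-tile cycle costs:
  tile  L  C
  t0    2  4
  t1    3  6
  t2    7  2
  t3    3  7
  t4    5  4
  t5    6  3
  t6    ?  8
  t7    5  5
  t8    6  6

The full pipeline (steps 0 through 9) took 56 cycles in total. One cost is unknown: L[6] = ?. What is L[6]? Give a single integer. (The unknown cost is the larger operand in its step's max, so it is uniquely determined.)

step 0 | dur = L[0]=2 = 2
step 1 | dur = max(L[1]=3, C[0]=4) = 4
step 2 | dur = max(L[2]=7, C[1]=6) = 7
step 3 | dur = max(L[3]=3, C[2]=2) = 3
step 4 | dur = max(L[4]=5, C[3]=7) = 7
step 5 | dur = max(L[5]=6, C[4]=4) = 6
step 6 | dur = max(L[6]=?, C[5]=3) = L[6]  (unknown; binding)
step 7 | dur = max(L[7]=5, C[6]=8) = 8
step 8 | dur = max(L[8]=6, C[7]=5) = 6
step 9 | dur = C[8]=6 = 6
sum of known step durations = 49
dur[6] = total - known = 56 - 49 = 7
L[6] is the binding max in step 6, so L[6] = dur[6] = 7

L[6] = 7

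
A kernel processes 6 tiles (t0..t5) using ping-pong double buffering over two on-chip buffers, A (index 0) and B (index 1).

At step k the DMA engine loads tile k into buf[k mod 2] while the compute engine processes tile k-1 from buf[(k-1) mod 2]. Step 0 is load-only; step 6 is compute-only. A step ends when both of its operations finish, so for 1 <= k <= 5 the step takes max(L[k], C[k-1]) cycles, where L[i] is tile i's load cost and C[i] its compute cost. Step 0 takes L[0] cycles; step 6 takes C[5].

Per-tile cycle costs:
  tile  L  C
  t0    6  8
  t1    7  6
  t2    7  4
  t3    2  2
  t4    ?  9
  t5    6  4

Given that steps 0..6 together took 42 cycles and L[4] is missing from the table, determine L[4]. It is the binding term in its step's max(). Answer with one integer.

L[4] = 4

step 0 → dur = L[0]=6 = 6
step 1 → dur = max(L[1]=7, C[0]=8) = 8
step 2 → dur = max(L[2]=7, C[1]=6) = 7
step 3 → dur = max(L[3]=2, C[2]=4) = 4
step 4 → dur = max(L[4]=?, C[3]=2) = L[4]  (unknown; binding)
step 5 → dur = max(L[5]=6, C[4]=9) = 9
step 6 → dur = C[5]=4 = 4
sum of known step durations = 38
dur[4] = total - known = 42 - 38 = 4
L[4] is the binding max in step 4, so L[4] = dur[4] = 4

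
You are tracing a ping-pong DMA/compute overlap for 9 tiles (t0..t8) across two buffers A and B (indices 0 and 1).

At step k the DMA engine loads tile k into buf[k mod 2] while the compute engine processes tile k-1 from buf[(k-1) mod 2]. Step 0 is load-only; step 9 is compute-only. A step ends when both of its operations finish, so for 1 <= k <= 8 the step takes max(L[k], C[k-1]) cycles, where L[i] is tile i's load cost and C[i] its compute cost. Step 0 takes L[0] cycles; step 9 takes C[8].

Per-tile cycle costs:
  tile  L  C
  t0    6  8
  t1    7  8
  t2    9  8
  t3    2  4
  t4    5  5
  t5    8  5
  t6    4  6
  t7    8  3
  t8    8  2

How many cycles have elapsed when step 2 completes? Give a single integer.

end_cycle[2] = 23

k=0 load=t0/6c comp=- wait=6 total=6
k=1 load=t1/7c comp=t0/8c wait=8 total=14
k=2 load=t2/9c comp=t1/8c wait=9 total=23
k=3 load=t3/2c comp=t2/8c wait=8 total=31
k=4 load=t4/5c comp=t3/4c wait=5 total=36
k=5 load=t5/8c comp=t4/5c wait=8 total=44
k=6 load=t6/4c comp=t5/5c wait=5 total=49
k=7 load=t7/8c comp=t6/6c wait=8 total=57
k=8 load=t8/8c comp=t7/3c wait=8 total=65
k=9 load=- comp=t8/2c wait=2 total=67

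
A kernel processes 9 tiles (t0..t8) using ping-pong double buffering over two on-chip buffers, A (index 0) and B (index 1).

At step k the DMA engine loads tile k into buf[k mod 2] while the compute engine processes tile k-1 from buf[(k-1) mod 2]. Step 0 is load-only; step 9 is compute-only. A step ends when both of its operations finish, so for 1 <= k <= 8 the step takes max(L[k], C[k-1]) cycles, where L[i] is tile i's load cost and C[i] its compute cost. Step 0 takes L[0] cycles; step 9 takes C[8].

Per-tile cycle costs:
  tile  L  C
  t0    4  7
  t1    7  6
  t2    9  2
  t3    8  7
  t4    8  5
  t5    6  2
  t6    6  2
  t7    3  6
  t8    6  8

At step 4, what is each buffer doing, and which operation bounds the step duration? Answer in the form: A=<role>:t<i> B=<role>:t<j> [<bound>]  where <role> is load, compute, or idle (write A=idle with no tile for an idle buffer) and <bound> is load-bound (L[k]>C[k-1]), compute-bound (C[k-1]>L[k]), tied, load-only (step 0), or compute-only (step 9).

step 4: A=load:t4 B=compute:t3 [load-bound]

  0. 4=4c; end=4; A:t0 B:-
  1. max(7,7)=7c; end=11; A:t0 B:t1
  2. max(9,6)=9c; end=20; A:t2 B:t1
  3. max(8,2)=8c; end=28; A:t2 B:t3
  4. max(8,7)=8c; end=36; A:t4 B:t3
  5. max(6,5)=6c; end=42; A:t4 B:t5
  6. max(6,2)=6c; end=48; A:t6 B:t5
  7. max(3,2)=3c; end=51; A:t6 B:t7
  8. max(6,6)=6c; end=57; A:t8 B:t7
  9. 8=8c; end=65; A:t8 B:t7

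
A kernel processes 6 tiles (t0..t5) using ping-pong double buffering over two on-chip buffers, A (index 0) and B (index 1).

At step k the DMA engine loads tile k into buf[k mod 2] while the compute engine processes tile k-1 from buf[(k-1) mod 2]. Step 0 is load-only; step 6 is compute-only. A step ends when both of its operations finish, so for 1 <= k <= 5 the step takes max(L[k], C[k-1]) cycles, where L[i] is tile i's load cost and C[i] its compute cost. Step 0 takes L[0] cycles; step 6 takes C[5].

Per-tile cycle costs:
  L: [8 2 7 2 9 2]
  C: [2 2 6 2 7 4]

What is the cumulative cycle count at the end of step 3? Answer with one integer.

[0] DMA t0→A (8c) ∥ CU idle ⇒ 8c, clock 8
[1] DMA t1→B (2c) ∥ CU A:t0 (2c) ⇒ 2c, clock 10
[2] DMA t2→A (7c) ∥ CU B:t1 (2c) ⇒ 7c, clock 17
[3] DMA t3→B (2c) ∥ CU A:t2 (6c) ⇒ 6c, clock 23
[4] DMA t4→A (9c) ∥ CU B:t3 (2c) ⇒ 9c, clock 32
[5] DMA t5→B (2c) ∥ CU A:t4 (7c) ⇒ 7c, clock 39
[6] DMA idle ∥ CU B:t5 (4c) ⇒ 4c, clock 43

end_cycle[3] = 23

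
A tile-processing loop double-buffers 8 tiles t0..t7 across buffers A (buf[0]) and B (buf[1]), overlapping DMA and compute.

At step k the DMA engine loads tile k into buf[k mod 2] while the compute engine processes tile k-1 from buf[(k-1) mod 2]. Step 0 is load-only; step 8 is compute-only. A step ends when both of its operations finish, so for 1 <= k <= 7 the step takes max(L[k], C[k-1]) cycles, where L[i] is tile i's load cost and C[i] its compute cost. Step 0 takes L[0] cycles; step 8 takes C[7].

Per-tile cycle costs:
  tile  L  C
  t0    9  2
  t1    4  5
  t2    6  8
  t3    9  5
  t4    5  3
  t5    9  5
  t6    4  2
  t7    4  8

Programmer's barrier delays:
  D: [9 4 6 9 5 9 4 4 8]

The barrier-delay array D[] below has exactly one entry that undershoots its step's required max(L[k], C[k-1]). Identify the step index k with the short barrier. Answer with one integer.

k=0 barrier L[0]=9→9c, D[0]=9 ok
k=1 barrier max(L[1]=4,C[0]=2)→4c, D[1]=4 ok
k=2 barrier max(L[2]=6,C[1]=5)→6c, D[2]=6 ok
k=3 barrier max(L[3]=9,C[2]=8)→9c, D[3]=9 ok
k=4 barrier max(L[4]=5,C[3]=5)→5c, D[4]=5 ok
k=5 barrier max(L[5]=9,C[4]=3)→9c, D[5]=9 ok
k=6 barrier max(L[6]=4,C[5]=5)→5c, D[6]=4 SHORT
k=7 barrier max(L[7]=4,C[6]=2)→4c, D[7]=4 ok
k=8 barrier C[7]=8→8c, D[8]=8 ok

hazard at step 6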